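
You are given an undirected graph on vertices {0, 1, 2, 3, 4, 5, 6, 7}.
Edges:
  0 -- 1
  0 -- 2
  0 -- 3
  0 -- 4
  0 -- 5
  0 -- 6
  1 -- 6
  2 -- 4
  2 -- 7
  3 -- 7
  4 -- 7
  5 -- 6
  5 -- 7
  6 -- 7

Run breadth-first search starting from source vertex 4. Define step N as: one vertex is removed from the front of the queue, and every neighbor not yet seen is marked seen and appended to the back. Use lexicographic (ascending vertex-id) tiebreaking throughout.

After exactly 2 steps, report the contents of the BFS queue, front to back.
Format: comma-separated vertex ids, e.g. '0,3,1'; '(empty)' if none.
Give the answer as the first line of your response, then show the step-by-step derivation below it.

2,7,1,3,5,6

step 1: dequeue 4; queue=[0,2,7]; order=4
step 2: dequeue 0; queue=[2,7,1,3,5,6]; order=4,0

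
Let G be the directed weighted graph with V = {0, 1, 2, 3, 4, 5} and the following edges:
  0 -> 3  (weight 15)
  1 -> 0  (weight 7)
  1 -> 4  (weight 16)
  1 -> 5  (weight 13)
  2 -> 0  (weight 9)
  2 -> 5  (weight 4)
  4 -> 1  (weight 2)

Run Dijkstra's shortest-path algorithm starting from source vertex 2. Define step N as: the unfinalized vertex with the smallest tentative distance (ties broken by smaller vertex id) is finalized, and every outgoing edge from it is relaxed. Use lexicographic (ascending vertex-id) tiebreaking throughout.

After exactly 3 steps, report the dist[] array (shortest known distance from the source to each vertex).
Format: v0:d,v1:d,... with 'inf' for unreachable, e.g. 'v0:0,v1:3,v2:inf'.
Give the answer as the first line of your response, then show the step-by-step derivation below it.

v0:9,v1:inf,v2:0,v3:24,v4:inf,v5:4

step 1: dist = v0:9,v1:inf,v2:0,v3:inf,v4:inf,v5:4
step 2: dist = v0:9,v1:inf,v2:0,v3:inf,v4:inf,v5:4
step 3: dist = v0:9,v1:inf,v2:0,v3:24,v4:inf,v5:4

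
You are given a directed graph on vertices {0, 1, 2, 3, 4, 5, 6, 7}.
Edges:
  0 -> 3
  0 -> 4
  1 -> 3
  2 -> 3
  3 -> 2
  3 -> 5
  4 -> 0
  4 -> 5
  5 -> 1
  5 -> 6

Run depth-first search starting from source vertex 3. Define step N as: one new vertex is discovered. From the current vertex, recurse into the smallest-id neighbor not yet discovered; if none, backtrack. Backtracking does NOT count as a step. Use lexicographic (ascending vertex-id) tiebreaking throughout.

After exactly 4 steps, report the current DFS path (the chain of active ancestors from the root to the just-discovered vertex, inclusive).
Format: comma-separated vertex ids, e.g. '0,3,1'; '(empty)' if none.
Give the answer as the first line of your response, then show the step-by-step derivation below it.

3,5,1

step 1: discover 3; path=3; order=3
step 2: discover 2; path=3>2; order=3,2
step 3: discover 5; path=3>5; order=3,2,5
step 4: discover 1; path=3>5>1; order=3,2,5,1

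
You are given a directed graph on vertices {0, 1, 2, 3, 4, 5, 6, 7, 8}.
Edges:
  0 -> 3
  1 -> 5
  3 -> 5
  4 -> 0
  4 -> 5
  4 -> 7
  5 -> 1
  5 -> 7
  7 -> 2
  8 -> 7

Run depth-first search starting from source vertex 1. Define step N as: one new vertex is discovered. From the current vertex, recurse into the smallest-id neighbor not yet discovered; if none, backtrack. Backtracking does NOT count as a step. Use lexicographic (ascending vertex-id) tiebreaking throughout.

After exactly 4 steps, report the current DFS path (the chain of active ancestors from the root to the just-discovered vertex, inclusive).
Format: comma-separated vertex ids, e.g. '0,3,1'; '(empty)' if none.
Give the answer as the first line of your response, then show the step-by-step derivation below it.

1,5,7,2

step 1: discover 1; path=1; order=1
step 2: discover 5; path=1>5; order=1,5
step 3: discover 7; path=1>5>7; order=1,5,7
step 4: discover 2; path=1>5>7>2; order=1,5,7,2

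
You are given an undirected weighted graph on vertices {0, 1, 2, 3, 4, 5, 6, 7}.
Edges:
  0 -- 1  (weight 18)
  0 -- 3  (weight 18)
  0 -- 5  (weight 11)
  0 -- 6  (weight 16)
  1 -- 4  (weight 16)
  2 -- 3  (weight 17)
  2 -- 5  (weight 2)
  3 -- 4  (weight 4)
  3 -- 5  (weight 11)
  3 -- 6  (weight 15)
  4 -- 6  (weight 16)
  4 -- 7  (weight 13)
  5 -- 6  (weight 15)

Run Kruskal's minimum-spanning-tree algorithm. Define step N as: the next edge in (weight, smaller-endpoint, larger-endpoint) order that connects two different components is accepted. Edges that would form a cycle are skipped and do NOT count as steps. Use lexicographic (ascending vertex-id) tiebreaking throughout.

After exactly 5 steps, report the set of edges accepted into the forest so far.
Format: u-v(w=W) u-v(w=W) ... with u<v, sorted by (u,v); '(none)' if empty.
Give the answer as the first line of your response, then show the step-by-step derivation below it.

0-5(w=11) 2-5(w=2) 3-4(w=4) 3-5(w=11) 4-7(w=13)

step 1: add edge 2-5 (w=2); MST = {2-5(w=2)}
step 2: add edge 3-4 (w=4); MST = {2-5(w=2) 3-4(w=4)}
step 3: add edge 0-5 (w=11); MST = {0-5(w=11) 2-5(w=2) 3-4(w=4)}
step 4: add edge 3-5 (w=11); MST = {0-5(w=11) 2-5(w=2) 3-4(w=4) 3-5(w=11)}
step 5: add edge 4-7 (w=13); MST = {0-5(w=11) 2-5(w=2) 3-4(w=4) 3-5(w=11) 4-7(w=13)}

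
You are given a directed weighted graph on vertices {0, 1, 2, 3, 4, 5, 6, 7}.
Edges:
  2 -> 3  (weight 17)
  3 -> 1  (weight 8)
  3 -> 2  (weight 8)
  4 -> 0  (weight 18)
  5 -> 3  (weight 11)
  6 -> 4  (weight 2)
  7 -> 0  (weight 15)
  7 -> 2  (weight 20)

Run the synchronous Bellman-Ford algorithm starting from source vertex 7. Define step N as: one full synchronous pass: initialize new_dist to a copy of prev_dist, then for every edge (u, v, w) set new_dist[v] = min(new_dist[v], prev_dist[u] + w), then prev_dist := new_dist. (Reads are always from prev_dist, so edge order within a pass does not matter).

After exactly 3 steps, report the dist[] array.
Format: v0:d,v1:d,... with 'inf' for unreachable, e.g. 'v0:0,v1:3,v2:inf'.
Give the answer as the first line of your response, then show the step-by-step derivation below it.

v0:15,v1:45,v2:20,v3:37,v4:inf,v5:inf,v6:inf,v7:0

step 1: dist = v0:15,v1:inf,v2:20,v3:inf,v4:inf,v5:inf,v6:inf,v7:0
step 2: dist = v0:15,v1:inf,v2:20,v3:37,v4:inf,v5:inf,v6:inf,v7:0
step 3: dist = v0:15,v1:45,v2:20,v3:37,v4:inf,v5:inf,v6:inf,v7:0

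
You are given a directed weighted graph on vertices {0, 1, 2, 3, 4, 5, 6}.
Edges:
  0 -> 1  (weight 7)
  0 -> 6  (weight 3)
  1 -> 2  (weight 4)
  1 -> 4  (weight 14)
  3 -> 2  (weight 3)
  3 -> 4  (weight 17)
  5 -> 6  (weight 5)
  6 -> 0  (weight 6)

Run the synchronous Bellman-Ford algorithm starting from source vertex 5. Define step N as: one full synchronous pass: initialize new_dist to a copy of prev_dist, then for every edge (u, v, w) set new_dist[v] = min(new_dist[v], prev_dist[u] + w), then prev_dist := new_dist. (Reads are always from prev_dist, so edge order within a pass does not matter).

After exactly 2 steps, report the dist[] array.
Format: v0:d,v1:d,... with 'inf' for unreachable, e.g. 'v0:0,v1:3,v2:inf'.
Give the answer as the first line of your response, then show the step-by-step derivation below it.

v0:11,v1:inf,v2:inf,v3:inf,v4:inf,v5:0,v6:5

step 1: dist = v0:inf,v1:inf,v2:inf,v3:inf,v4:inf,v5:0,v6:5
step 2: dist = v0:11,v1:inf,v2:inf,v3:inf,v4:inf,v5:0,v6:5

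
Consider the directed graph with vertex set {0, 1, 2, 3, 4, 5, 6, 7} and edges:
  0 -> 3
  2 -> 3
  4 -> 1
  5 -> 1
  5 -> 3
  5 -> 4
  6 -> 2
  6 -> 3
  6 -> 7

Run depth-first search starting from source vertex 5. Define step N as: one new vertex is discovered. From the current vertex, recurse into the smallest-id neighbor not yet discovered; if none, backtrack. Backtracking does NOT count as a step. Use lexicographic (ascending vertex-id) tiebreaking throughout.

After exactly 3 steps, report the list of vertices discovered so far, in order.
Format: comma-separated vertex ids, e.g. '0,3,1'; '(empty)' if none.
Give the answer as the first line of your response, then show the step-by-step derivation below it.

5,1,3

step 1: discover 5; path=5; order=5
step 2: discover 1; path=5>1; order=5,1
step 3: discover 3; path=5>3; order=5,1,3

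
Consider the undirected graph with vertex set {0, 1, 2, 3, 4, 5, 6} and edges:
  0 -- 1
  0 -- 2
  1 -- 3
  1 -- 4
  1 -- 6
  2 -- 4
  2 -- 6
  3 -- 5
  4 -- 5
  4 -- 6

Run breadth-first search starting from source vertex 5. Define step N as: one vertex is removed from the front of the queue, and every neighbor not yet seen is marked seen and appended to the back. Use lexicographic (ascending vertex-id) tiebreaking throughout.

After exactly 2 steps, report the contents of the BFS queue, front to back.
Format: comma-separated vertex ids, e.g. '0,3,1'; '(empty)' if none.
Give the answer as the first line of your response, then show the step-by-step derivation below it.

4,1

step 1: dequeue 5; queue=[3,4]; order=5
step 2: dequeue 3; queue=[4,1]; order=5,3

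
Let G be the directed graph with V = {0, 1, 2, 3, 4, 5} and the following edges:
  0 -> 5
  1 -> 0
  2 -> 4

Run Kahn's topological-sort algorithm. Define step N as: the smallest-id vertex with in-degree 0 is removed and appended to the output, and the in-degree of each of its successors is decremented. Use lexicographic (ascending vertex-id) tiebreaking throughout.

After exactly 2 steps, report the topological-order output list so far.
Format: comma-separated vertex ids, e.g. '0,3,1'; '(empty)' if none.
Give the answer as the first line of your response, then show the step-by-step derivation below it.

1,0

step 1: output 1; order=[1]; indeg=(0,0,0,0,1,1)
step 2: output 0; order=[1,0]; indeg=(0,0,0,0,1,0)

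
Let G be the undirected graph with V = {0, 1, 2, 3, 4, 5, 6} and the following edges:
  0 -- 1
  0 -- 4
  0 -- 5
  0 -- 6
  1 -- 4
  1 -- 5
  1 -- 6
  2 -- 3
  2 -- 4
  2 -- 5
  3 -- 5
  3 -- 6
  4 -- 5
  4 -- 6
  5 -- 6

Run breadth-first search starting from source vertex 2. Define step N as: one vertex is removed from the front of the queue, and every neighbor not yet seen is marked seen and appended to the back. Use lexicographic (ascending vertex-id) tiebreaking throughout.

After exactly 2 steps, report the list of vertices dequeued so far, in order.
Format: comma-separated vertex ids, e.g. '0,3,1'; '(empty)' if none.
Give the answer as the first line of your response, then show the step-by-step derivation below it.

2,3

step 1: dequeue 2; queue=[3,4,5]; order=2
step 2: dequeue 3; queue=[4,5,6]; order=2,3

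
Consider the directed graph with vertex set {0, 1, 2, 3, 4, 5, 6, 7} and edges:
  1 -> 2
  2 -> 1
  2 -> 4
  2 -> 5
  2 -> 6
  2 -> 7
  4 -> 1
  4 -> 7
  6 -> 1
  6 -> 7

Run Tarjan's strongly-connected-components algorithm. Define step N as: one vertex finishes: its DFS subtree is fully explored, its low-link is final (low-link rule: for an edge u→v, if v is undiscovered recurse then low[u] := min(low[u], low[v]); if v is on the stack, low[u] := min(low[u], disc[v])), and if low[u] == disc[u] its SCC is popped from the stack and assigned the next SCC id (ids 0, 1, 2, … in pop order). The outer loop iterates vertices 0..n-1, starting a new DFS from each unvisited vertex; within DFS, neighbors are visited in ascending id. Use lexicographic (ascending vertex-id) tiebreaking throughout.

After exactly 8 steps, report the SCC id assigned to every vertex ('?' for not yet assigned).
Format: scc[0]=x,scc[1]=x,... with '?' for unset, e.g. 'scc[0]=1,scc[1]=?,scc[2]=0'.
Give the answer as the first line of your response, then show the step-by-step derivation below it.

scc[0]=0,scc[1]=3,scc[2]=3,scc[3]=4,scc[4]=3,scc[5]=2,scc[6]=3,scc[7]=1

step 1: low=(low[0]=0,low[1]=?,low[2]=?,low[3]=?,low[4]=?,low[5]=?,low[6]=?,low[7]=?); scc=(scc[0]=0,scc[1]=?,scc[2]=?,scc[3]=?,scc[4]=?,scc[5]=?,scc[6]=?,scc[7]=?)
step 2: low=(low[0]=0,low[1]=1,low[2]=1,low[3]=?,low[4]=1,low[5]=?,low[6]=?,low[7]=4); scc=(scc[0]=0,scc[1]=?,scc[2]=?,scc[3]=?,scc[4]=?,scc[5]=?,scc[6]=?,scc[7]=1)
step 3: low=(low[0]=0,low[1]=1,low[2]=1,low[3]=?,low[4]=1,low[5]=?,low[6]=?,low[7]=4); scc=(scc[0]=0,scc[1]=?,scc[2]=?,scc[3]=?,scc[4]=?,scc[5]=?,scc[6]=?,scc[7]=1)
step 4: low=(low[0]=0,low[1]=1,low[2]=1,low[3]=?,low[4]=1,low[5]=5,low[6]=?,low[7]=4); scc=(scc[0]=0,scc[1]=?,scc[2]=?,scc[3]=?,scc[4]=?,scc[5]=2,scc[6]=?,scc[7]=1)
step 5: low=(low[0]=0,low[1]=1,low[2]=1,low[3]=?,low[4]=1,low[5]=5,low[6]=1,low[7]=4); scc=(scc[0]=0,scc[1]=?,scc[2]=?,scc[3]=?,scc[4]=?,scc[5]=2,scc[6]=?,scc[7]=1)
step 6: low=(low[0]=0,low[1]=1,low[2]=1,low[3]=?,low[4]=1,low[5]=5,low[6]=1,low[7]=4); scc=(scc[0]=0,scc[1]=?,scc[2]=?,scc[3]=?,scc[4]=?,scc[5]=2,scc[6]=?,scc[7]=1)
step 7: low=(low[0]=0,low[1]=1,low[2]=1,low[3]=?,low[4]=1,low[5]=5,low[6]=1,low[7]=4); scc=(scc[0]=0,scc[1]=3,scc[2]=3,scc[3]=?,scc[4]=3,scc[5]=2,scc[6]=3,scc[7]=1)
step 8: low=(low[0]=0,low[1]=1,low[2]=1,low[3]=7,low[4]=1,low[5]=5,low[6]=1,low[7]=4); scc=(scc[0]=0,scc[1]=3,scc[2]=3,scc[3]=4,scc[4]=3,scc[5]=2,scc[6]=3,scc[7]=1)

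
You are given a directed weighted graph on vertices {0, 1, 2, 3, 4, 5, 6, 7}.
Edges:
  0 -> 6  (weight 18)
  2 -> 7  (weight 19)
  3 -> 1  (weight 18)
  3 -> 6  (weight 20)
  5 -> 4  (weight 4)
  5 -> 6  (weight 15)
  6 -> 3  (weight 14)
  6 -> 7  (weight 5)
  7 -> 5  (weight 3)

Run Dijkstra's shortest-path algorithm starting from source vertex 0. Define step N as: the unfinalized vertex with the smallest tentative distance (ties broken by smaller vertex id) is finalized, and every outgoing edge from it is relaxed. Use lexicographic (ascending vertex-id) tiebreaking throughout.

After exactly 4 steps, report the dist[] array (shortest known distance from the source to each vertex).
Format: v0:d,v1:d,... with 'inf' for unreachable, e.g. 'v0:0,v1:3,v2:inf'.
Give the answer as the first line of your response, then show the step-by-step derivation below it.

v0:0,v1:inf,v2:inf,v3:32,v4:30,v5:26,v6:18,v7:23

step 1: dist = v0:0,v1:inf,v2:inf,v3:inf,v4:inf,v5:inf,v6:18,v7:inf
step 2: dist = v0:0,v1:inf,v2:inf,v3:32,v4:inf,v5:inf,v6:18,v7:23
step 3: dist = v0:0,v1:inf,v2:inf,v3:32,v4:inf,v5:26,v6:18,v7:23
step 4: dist = v0:0,v1:inf,v2:inf,v3:32,v4:30,v5:26,v6:18,v7:23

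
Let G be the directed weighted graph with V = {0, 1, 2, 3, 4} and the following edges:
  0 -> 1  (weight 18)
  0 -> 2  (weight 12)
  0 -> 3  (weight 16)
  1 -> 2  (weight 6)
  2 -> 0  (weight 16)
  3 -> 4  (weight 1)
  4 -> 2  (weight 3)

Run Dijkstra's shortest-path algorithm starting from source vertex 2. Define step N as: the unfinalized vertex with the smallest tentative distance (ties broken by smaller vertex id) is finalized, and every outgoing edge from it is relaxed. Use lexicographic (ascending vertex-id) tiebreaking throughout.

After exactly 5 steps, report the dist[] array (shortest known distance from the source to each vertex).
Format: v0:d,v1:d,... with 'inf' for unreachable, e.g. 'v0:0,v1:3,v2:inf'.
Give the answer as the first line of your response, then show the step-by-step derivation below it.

v0:16,v1:34,v2:0,v3:32,v4:33

step 1: dist = v0:16,v1:inf,v2:0,v3:inf,v4:inf
step 2: dist = v0:16,v1:34,v2:0,v3:32,v4:inf
step 3: dist = v0:16,v1:34,v2:0,v3:32,v4:33
step 4: dist = v0:16,v1:34,v2:0,v3:32,v4:33
step 5: dist = v0:16,v1:34,v2:0,v3:32,v4:33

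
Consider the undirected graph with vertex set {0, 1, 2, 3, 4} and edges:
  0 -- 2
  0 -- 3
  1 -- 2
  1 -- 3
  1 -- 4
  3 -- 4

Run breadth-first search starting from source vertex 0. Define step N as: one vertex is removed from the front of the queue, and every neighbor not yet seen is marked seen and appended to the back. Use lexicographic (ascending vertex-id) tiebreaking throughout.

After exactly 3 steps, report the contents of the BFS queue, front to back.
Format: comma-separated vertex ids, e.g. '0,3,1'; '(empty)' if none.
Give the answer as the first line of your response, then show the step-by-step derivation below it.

1,4

step 1: dequeue 0; queue=[2,3]; order=0
step 2: dequeue 2; queue=[3,1]; order=0,2
step 3: dequeue 3; queue=[1,4]; order=0,2,3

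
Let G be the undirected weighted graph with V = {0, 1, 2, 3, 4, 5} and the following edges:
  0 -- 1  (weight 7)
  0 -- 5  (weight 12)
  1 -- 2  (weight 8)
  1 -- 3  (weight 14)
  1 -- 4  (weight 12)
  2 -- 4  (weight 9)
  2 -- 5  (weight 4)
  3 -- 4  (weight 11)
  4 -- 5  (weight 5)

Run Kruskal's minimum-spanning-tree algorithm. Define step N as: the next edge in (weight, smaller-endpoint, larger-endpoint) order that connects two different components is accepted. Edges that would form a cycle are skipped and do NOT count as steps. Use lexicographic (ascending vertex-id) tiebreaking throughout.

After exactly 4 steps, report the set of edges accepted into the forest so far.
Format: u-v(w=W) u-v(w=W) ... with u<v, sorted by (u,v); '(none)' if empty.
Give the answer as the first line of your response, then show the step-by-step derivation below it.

0-1(w=7) 1-2(w=8) 2-5(w=4) 4-5(w=5)

step 1: add edge 2-5 (w=4); MST = {2-5(w=4)}
step 2: add edge 4-5 (w=5); MST = {2-5(w=4) 4-5(w=5)}
step 3: add edge 0-1 (w=7); MST = {0-1(w=7) 2-5(w=4) 4-5(w=5)}
step 4: add edge 1-2 (w=8); MST = {0-1(w=7) 1-2(w=8) 2-5(w=4) 4-5(w=5)}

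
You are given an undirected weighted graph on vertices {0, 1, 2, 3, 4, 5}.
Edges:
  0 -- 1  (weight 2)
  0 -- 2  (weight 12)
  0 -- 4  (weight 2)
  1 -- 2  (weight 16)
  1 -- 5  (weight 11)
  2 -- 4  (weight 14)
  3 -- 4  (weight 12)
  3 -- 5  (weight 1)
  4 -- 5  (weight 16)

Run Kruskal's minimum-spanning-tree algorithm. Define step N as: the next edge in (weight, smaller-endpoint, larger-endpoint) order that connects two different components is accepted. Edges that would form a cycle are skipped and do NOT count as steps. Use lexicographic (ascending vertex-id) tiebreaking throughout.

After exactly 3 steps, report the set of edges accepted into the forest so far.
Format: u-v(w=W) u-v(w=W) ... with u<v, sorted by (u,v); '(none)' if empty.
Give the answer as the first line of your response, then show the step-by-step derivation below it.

0-1(w=2) 0-4(w=2) 3-5(w=1)

step 1: add edge 3-5 (w=1); MST = {3-5(w=1)}
step 2: add edge 0-1 (w=2); MST = {0-1(w=2) 3-5(w=1)}
step 3: add edge 0-4 (w=2); MST = {0-1(w=2) 0-4(w=2) 3-5(w=1)}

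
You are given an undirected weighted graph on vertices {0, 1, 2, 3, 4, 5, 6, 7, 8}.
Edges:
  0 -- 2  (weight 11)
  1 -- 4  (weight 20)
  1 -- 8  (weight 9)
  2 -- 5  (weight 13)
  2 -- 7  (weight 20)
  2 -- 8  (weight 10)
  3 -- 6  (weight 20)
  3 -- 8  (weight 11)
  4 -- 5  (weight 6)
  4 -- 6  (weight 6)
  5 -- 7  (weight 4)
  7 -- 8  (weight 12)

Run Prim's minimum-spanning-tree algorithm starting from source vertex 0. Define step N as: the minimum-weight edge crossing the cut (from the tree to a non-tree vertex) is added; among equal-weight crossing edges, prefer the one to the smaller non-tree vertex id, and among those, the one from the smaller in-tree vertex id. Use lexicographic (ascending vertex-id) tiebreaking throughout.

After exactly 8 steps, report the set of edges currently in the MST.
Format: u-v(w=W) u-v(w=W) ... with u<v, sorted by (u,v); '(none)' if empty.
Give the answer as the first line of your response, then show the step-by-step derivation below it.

0-2(w=11) 1-8(w=9) 2-8(w=10) 3-8(w=11) 4-5(w=6) 4-6(w=6) 5-7(w=4) 7-8(w=12)

step 1: add edge 0-2 (w=11); MST = {0-2(w=11)}
step 2: add edge 2-8 (w=10); MST = {0-2(w=11) 2-8(w=10)}
step 3: add edge 1-8 (w=9); MST = {0-2(w=11) 1-8(w=9) 2-8(w=10)}
step 4: add edge 3-8 (w=11); MST = {0-2(w=11) 1-8(w=9) 2-8(w=10) 3-8(w=11)}
step 5: add edge 7-8 (w=12); MST = {0-2(w=11) 1-8(w=9) 2-8(w=10) 3-8(w=11) 7-8(w=12)}
step 6: add edge 5-7 (w=4); MST = {0-2(w=11) 1-8(w=9) 2-8(w=10) 3-8(w=11) 5-7(w=4) 7-8(w=12)}
step 7: add edge 4-5 (w=6); MST = {0-2(w=11) 1-8(w=9) 2-8(w=10) 3-8(w=11) 4-5(w=6) 5-7(w=4) 7-8(w=12)}
step 8: add edge 4-6 (w=6); MST = {0-2(w=11) 1-8(w=9) 2-8(w=10) 3-8(w=11) 4-5(w=6) 4-6(w=6) 5-7(w=4) 7-8(w=12)}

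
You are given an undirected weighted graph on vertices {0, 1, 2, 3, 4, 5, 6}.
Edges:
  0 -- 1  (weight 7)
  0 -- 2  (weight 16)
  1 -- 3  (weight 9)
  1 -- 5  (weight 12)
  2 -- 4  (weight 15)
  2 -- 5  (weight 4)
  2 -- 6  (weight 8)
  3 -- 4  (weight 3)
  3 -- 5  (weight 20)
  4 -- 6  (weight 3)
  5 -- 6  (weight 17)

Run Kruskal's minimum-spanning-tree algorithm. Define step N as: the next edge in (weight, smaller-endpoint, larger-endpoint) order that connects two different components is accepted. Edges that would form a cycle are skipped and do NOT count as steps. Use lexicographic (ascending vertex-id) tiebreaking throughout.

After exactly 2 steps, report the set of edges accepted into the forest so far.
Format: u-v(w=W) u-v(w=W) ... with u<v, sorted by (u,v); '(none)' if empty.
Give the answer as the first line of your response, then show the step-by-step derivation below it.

3-4(w=3) 4-6(w=3)

step 1: add edge 3-4 (w=3); MST = {3-4(w=3)}
step 2: add edge 4-6 (w=3); MST = {3-4(w=3) 4-6(w=3)}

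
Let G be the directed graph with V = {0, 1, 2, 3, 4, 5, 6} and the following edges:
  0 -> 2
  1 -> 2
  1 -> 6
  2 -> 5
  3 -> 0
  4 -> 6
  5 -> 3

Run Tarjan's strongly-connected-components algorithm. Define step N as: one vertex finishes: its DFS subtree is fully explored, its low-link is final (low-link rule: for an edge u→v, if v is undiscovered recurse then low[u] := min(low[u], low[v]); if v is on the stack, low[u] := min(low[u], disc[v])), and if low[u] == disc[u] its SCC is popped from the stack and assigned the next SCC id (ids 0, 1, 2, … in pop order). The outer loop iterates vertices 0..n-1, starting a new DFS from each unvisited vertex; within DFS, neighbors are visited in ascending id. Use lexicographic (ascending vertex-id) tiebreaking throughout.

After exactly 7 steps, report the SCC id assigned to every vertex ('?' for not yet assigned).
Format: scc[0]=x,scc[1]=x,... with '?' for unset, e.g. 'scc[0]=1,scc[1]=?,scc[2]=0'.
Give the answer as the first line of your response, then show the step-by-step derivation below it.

scc[0]=0,scc[1]=2,scc[2]=0,scc[3]=0,scc[4]=3,scc[5]=0,scc[6]=1

step 1: low=(low[0]=0,low[1]=?,low[2]=1,low[3]=0,low[4]=?,low[5]=2,low[6]=?); scc=(scc[0]=?,scc[1]=?,scc[2]=?,scc[3]=?,scc[4]=?,scc[5]=?,scc[6]=?)
step 2: low=(low[0]=0,low[1]=?,low[2]=1,low[3]=0,low[4]=?,low[5]=0,low[6]=?); scc=(scc[0]=?,scc[1]=?,scc[2]=?,scc[3]=?,scc[4]=?,scc[5]=?,scc[6]=?)
step 3: low=(low[0]=0,low[1]=?,low[2]=0,low[3]=0,low[4]=?,low[5]=0,low[6]=?); scc=(scc[0]=?,scc[1]=?,scc[2]=?,scc[3]=?,scc[4]=?,scc[5]=?,scc[6]=?)
step 4: low=(low[0]=0,low[1]=?,low[2]=0,low[3]=0,low[4]=?,low[5]=0,low[6]=?); scc=(scc[0]=0,scc[1]=?,scc[2]=0,scc[3]=0,scc[4]=?,scc[5]=0,scc[6]=?)
step 5: low=(low[0]=0,low[1]=4,low[2]=0,low[3]=0,low[4]=?,low[5]=0,low[6]=5); scc=(scc[0]=0,scc[1]=?,scc[2]=0,scc[3]=0,scc[4]=?,scc[5]=0,scc[6]=1)
step 6: low=(low[0]=0,low[1]=4,low[2]=0,low[3]=0,low[4]=?,low[5]=0,low[6]=5); scc=(scc[0]=0,scc[1]=2,scc[2]=0,scc[3]=0,scc[4]=?,scc[5]=0,scc[6]=1)
step 7: low=(low[0]=0,low[1]=4,low[2]=0,low[3]=0,low[4]=6,low[5]=0,low[6]=5); scc=(scc[0]=0,scc[1]=2,scc[2]=0,scc[3]=0,scc[4]=3,scc[5]=0,scc[6]=1)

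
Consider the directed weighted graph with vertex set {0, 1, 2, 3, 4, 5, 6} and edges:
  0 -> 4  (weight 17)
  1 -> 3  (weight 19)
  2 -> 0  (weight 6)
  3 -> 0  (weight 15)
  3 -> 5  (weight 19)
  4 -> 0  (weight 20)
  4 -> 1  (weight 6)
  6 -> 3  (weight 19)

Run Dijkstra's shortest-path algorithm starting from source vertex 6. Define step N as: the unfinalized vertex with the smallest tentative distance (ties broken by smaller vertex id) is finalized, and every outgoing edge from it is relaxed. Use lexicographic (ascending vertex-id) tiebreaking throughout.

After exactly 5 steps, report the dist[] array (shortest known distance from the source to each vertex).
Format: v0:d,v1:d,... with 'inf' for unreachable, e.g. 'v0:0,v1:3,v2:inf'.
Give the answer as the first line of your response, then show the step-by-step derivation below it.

v0:34,v1:57,v2:inf,v3:19,v4:51,v5:38,v6:0

step 1: dist = v0:inf,v1:inf,v2:inf,v3:19,v4:inf,v5:inf,v6:0
step 2: dist = v0:34,v1:inf,v2:inf,v3:19,v4:inf,v5:38,v6:0
step 3: dist = v0:34,v1:inf,v2:inf,v3:19,v4:51,v5:38,v6:0
step 4: dist = v0:34,v1:inf,v2:inf,v3:19,v4:51,v5:38,v6:0
step 5: dist = v0:34,v1:57,v2:inf,v3:19,v4:51,v5:38,v6:0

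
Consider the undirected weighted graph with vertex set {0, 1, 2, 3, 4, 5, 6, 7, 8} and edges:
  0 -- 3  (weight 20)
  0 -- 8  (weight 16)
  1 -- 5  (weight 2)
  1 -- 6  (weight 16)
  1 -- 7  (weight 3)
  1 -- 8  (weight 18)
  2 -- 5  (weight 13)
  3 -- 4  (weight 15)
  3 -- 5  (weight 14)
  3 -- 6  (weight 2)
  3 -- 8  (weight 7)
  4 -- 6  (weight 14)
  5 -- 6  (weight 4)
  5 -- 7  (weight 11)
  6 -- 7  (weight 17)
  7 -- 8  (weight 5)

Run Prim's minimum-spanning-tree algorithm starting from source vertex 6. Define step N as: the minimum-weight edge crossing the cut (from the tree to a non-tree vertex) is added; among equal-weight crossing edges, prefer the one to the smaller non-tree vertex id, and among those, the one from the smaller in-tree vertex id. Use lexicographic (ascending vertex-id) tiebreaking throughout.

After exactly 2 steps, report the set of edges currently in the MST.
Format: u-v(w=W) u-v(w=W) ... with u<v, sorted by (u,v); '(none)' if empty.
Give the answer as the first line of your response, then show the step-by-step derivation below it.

3-6(w=2) 5-6(w=4)

step 1: add edge 3-6 (w=2); MST = {3-6(w=2)}
step 2: add edge 5-6 (w=4); MST = {3-6(w=2) 5-6(w=4)}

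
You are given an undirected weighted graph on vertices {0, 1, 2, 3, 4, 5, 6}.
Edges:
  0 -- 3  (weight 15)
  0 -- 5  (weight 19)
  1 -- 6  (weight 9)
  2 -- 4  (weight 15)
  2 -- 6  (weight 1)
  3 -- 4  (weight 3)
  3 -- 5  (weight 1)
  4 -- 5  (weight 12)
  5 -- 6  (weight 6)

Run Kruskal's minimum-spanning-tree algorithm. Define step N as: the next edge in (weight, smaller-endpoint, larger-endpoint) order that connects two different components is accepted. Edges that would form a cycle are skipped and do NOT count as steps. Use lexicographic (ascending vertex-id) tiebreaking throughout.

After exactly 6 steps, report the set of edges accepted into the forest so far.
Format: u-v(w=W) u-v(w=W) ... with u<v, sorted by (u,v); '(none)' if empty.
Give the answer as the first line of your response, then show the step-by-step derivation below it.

0-3(w=15) 1-6(w=9) 2-6(w=1) 3-4(w=3) 3-5(w=1) 5-6(w=6)

step 1: add edge 2-6 (w=1); MST = {2-6(w=1)}
step 2: add edge 3-5 (w=1); MST = {2-6(w=1) 3-5(w=1)}
step 3: add edge 3-4 (w=3); MST = {2-6(w=1) 3-4(w=3) 3-5(w=1)}
step 4: add edge 5-6 (w=6); MST = {2-6(w=1) 3-4(w=3) 3-5(w=1) 5-6(w=6)}
step 5: add edge 1-6 (w=9); MST = {1-6(w=9) 2-6(w=1) 3-4(w=3) 3-5(w=1) 5-6(w=6)}
step 6: add edge 0-3 (w=15); MST = {0-3(w=15) 1-6(w=9) 2-6(w=1) 3-4(w=3) 3-5(w=1) 5-6(w=6)}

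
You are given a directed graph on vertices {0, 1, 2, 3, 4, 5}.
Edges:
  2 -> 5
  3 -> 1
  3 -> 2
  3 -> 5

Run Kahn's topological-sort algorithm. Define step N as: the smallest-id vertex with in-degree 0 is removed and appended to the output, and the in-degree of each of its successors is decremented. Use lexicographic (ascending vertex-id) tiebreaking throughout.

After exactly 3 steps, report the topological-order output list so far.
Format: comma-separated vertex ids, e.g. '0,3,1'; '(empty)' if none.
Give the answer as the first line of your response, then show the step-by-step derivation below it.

0,3,1

step 1: output 0; order=[0]; indeg=(0,1,1,0,0,2)
step 2: output 3; order=[0,3]; indeg=(0,0,0,0,0,1)
step 3: output 1; order=[0,3,1]; indeg=(0,0,0,0,0,1)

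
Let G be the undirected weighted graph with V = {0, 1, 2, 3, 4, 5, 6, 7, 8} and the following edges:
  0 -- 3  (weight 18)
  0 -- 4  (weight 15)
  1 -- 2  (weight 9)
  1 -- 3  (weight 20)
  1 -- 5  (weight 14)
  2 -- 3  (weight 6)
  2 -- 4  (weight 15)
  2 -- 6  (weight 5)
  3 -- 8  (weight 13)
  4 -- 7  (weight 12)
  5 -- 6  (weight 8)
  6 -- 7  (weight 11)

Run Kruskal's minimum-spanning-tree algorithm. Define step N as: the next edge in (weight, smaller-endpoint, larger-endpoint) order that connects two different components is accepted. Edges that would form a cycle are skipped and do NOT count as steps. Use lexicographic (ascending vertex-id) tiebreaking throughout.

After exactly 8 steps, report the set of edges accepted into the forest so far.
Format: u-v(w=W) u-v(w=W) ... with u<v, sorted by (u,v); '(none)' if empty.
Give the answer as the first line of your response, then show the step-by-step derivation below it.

0-4(w=15) 1-2(w=9) 2-3(w=6) 2-6(w=5) 3-8(w=13) 4-7(w=12) 5-6(w=8) 6-7(w=11)

step 1: add edge 2-6 (w=5); MST = {2-6(w=5)}
step 2: add edge 2-3 (w=6); MST = {2-3(w=6) 2-6(w=5)}
step 3: add edge 5-6 (w=8); MST = {2-3(w=6) 2-6(w=5) 5-6(w=8)}
step 4: add edge 1-2 (w=9); MST = {1-2(w=9) 2-3(w=6) 2-6(w=5) 5-6(w=8)}
step 5: add edge 6-7 (w=11); MST = {1-2(w=9) 2-3(w=6) 2-6(w=5) 5-6(w=8) 6-7(w=11)}
step 6: add edge 4-7 (w=12); MST = {1-2(w=9) 2-3(w=6) 2-6(w=5) 4-7(w=12) 5-6(w=8) 6-7(w=11)}
step 7: add edge 3-8 (w=13); MST = {1-2(w=9) 2-3(w=6) 2-6(w=5) 3-8(w=13) 4-7(w=12) 5-6(w=8) 6-7(w=11)}
step 8: add edge 0-4 (w=15); MST = {0-4(w=15) 1-2(w=9) 2-3(w=6) 2-6(w=5) 3-8(w=13) 4-7(w=12) 5-6(w=8) 6-7(w=11)}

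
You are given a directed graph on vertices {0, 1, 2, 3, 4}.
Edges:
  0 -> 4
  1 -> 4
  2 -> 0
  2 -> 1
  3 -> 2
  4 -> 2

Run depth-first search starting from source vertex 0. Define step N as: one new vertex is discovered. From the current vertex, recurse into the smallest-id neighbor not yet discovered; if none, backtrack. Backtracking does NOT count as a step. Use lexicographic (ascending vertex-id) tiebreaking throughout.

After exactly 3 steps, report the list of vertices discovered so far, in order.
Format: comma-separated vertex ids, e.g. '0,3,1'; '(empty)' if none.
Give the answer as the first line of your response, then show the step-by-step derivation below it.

0,4,2

step 1: discover 0; path=0; order=0
step 2: discover 4; path=0>4; order=0,4
step 3: discover 2; path=0>4>2; order=0,4,2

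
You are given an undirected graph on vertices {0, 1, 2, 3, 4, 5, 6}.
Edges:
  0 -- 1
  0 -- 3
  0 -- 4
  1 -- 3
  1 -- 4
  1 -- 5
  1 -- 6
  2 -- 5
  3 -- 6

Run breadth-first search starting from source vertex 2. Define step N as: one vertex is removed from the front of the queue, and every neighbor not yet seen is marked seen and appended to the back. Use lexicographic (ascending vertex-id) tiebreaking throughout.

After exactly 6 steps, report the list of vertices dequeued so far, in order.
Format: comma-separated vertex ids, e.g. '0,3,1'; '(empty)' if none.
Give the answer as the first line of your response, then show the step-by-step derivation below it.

2,5,1,0,3,4

step 1: dequeue 2; queue=[5]; order=2
step 2: dequeue 5; queue=[1]; order=2,5
step 3: dequeue 1; queue=[0,3,4,6]; order=2,5,1
step 4: dequeue 0; queue=[3,4,6]; order=2,5,1,0
step 5: dequeue 3; queue=[4,6]; order=2,5,1,0,3
step 6: dequeue 4; queue=[6]; order=2,5,1,0,3,4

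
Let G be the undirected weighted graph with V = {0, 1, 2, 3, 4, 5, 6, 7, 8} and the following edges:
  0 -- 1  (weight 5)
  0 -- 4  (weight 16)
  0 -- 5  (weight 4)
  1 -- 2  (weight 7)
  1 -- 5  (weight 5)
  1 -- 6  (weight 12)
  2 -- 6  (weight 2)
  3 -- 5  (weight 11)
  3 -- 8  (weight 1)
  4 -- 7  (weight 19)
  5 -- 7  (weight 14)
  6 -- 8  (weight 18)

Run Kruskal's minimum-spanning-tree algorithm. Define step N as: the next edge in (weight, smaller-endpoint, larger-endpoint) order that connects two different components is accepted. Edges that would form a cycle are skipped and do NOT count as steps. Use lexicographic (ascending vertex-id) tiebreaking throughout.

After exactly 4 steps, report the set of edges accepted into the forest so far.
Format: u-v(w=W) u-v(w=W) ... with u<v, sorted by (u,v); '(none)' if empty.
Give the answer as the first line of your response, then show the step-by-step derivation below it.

0-1(w=5) 0-5(w=4) 2-6(w=2) 3-8(w=1)

step 1: add edge 3-8 (w=1); MST = {3-8(w=1)}
step 2: add edge 2-6 (w=2); MST = {2-6(w=2) 3-8(w=1)}
step 3: add edge 0-5 (w=4); MST = {0-5(w=4) 2-6(w=2) 3-8(w=1)}
step 4: add edge 0-1 (w=5); MST = {0-1(w=5) 0-5(w=4) 2-6(w=2) 3-8(w=1)}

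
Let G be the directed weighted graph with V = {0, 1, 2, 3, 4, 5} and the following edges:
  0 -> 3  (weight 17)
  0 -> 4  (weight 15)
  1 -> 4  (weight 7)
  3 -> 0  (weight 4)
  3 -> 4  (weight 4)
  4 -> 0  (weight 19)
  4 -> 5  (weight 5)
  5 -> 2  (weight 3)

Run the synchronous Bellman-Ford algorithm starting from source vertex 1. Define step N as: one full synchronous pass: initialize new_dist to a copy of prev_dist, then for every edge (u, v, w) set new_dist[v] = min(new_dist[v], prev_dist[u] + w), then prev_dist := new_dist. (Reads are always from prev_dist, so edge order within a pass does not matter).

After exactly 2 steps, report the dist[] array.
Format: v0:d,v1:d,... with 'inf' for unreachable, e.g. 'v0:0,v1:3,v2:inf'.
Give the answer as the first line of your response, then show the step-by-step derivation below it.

v0:26,v1:0,v2:inf,v3:inf,v4:7,v5:12

step 1: dist = v0:inf,v1:0,v2:inf,v3:inf,v4:7,v5:inf
step 2: dist = v0:26,v1:0,v2:inf,v3:inf,v4:7,v5:12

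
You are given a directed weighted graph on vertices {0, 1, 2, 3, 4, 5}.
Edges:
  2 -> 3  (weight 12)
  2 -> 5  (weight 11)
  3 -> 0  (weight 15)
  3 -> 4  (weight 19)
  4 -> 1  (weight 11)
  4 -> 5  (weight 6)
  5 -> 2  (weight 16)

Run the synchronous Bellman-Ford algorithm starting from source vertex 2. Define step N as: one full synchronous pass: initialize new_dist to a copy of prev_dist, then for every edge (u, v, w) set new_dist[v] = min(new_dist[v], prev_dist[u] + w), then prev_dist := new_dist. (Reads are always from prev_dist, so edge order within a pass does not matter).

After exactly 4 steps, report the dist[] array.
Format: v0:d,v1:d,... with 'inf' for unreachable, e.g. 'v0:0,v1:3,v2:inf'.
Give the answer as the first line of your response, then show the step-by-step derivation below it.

v0:27,v1:42,v2:0,v3:12,v4:31,v5:11

step 1: dist = v0:inf,v1:inf,v2:0,v3:12,v4:inf,v5:11
step 2: dist = v0:27,v1:inf,v2:0,v3:12,v4:31,v5:11
step 3: dist = v0:27,v1:42,v2:0,v3:12,v4:31,v5:11
step 4: dist = v0:27,v1:42,v2:0,v3:12,v4:31,v5:11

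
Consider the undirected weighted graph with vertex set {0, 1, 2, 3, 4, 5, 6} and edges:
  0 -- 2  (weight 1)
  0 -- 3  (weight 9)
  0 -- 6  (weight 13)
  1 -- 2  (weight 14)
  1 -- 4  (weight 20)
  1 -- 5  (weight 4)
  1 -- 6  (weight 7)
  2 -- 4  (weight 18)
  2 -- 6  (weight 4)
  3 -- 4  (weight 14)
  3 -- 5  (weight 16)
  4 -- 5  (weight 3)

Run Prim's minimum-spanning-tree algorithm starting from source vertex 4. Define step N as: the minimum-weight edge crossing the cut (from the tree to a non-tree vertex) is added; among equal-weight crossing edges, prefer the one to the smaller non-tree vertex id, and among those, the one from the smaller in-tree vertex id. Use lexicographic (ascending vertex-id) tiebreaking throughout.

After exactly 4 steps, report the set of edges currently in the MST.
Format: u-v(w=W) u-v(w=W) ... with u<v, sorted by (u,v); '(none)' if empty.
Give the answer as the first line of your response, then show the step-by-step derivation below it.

1-5(w=4) 1-6(w=7) 2-6(w=4) 4-5(w=3)

step 1: add edge 4-5 (w=3); MST = {4-5(w=3)}
step 2: add edge 1-5 (w=4); MST = {1-5(w=4) 4-5(w=3)}
step 3: add edge 1-6 (w=7); MST = {1-5(w=4) 1-6(w=7) 4-5(w=3)}
step 4: add edge 2-6 (w=4); MST = {1-5(w=4) 1-6(w=7) 2-6(w=4) 4-5(w=3)}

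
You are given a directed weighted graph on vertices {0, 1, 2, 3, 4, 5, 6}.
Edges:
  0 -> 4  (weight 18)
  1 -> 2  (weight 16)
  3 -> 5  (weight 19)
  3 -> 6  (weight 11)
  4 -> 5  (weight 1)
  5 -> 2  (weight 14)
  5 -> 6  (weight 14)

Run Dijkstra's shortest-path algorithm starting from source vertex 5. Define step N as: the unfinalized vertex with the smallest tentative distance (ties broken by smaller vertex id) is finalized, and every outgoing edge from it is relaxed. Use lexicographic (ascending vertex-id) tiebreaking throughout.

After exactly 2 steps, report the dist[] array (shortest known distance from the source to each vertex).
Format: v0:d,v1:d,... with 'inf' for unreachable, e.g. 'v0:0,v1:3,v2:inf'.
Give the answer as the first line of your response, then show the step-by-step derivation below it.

v0:inf,v1:inf,v2:14,v3:inf,v4:inf,v5:0,v6:14

step 1: dist = v0:inf,v1:inf,v2:14,v3:inf,v4:inf,v5:0,v6:14
step 2: dist = v0:inf,v1:inf,v2:14,v3:inf,v4:inf,v5:0,v6:14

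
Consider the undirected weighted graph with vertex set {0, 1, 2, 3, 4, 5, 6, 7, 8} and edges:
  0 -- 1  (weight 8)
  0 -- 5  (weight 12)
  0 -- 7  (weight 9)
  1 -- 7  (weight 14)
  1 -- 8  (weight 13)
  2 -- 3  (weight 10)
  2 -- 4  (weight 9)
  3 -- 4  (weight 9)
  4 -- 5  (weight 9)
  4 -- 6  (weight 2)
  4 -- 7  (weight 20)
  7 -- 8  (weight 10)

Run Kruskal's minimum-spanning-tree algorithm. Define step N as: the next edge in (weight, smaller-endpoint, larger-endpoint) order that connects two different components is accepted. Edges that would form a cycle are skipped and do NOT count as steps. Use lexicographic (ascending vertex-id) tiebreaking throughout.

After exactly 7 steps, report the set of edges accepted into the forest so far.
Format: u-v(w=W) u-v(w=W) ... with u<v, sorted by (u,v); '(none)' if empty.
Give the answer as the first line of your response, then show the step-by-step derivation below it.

0-1(w=8) 0-7(w=9) 2-4(w=9) 3-4(w=9) 4-5(w=9) 4-6(w=2) 7-8(w=10)

step 1: add edge 4-6 (w=2); MST = {4-6(w=2)}
step 2: add edge 0-1 (w=8); MST = {0-1(w=8) 4-6(w=2)}
step 3: add edge 0-7 (w=9); MST = {0-1(w=8) 0-7(w=9) 4-6(w=2)}
step 4: add edge 2-4 (w=9); MST = {0-1(w=8) 0-7(w=9) 2-4(w=9) 4-6(w=2)}
step 5: add edge 3-4 (w=9); MST = {0-1(w=8) 0-7(w=9) 2-4(w=9) 3-4(w=9) 4-6(w=2)}
step 6: add edge 4-5 (w=9); MST = {0-1(w=8) 0-7(w=9) 2-4(w=9) 3-4(w=9) 4-5(w=9) 4-6(w=2)}
step 7: add edge 7-8 (w=10); MST = {0-1(w=8) 0-7(w=9) 2-4(w=9) 3-4(w=9) 4-5(w=9) 4-6(w=2) 7-8(w=10)}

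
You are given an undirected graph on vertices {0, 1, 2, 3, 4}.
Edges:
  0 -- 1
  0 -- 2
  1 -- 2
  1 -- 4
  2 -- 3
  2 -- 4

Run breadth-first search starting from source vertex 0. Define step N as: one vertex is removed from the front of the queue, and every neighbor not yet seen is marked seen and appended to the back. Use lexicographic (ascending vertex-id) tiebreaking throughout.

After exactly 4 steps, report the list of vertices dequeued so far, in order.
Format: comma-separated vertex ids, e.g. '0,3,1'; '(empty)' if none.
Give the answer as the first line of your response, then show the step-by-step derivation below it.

0,1,2,4

step 1: dequeue 0; queue=[1,2]; order=0
step 2: dequeue 1; queue=[2,4]; order=0,1
step 3: dequeue 2; queue=[4,3]; order=0,1,2
step 4: dequeue 4; queue=[3]; order=0,1,2,4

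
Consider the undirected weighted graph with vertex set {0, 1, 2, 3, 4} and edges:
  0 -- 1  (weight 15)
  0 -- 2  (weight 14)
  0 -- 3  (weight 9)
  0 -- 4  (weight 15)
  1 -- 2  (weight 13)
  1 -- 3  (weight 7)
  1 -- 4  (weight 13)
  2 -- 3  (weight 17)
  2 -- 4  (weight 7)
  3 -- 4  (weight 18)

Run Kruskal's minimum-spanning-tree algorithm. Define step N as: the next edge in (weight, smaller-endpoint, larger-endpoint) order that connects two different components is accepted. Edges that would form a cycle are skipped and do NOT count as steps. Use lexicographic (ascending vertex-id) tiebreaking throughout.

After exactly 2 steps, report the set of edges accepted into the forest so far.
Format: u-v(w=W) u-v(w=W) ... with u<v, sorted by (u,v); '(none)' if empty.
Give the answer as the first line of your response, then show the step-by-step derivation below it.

1-3(w=7) 2-4(w=7)

step 1: add edge 1-3 (w=7); MST = {1-3(w=7)}
step 2: add edge 2-4 (w=7); MST = {1-3(w=7) 2-4(w=7)}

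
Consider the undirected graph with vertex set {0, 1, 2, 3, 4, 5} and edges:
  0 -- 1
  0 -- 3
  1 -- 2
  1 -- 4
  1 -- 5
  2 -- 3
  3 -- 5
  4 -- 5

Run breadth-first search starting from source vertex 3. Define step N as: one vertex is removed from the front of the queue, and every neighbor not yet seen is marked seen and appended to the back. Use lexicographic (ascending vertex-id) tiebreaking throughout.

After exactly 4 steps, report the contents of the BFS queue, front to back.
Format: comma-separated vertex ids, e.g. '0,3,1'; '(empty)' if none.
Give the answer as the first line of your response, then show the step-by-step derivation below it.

1,4

step 1: dequeue 3; queue=[0,2,5]; order=3
step 2: dequeue 0; queue=[2,5,1]; order=3,0
step 3: dequeue 2; queue=[5,1]; order=3,0,2
step 4: dequeue 5; queue=[1,4]; order=3,0,2,5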